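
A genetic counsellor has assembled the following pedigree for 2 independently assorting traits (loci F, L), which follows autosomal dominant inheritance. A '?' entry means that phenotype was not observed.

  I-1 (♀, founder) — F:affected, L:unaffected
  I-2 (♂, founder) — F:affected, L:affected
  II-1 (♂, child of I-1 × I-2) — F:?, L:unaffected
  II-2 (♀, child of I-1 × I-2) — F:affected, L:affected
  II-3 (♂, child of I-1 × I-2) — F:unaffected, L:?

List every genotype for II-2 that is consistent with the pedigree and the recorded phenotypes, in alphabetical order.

II-2 ∈ {FF Ll, Ff Ll}

F/I-1 aff ·: Ff
F/I-2 aff ·: Ff
F/II-1 ? I-1×I-2: ff|Ff|FF
F/II-2 aff I-1×I-2: Ff|FF
F/II-3 un I-1×I-2: ff
⇒ F over [I-1,I-2,II-1,II-2,II-3]: 6 consistent
L/I-1 un ·: ll
L/I-2 aff ·: Ll
L/II-1 un I-1×I-2: ll
L/II-2 aff I-1×I-2: Ll
L/II-3 ? I-1×I-2: ll|Ll
⇒ L over [I-1,I-2,II-1,II-2,II-3]: 2 consistent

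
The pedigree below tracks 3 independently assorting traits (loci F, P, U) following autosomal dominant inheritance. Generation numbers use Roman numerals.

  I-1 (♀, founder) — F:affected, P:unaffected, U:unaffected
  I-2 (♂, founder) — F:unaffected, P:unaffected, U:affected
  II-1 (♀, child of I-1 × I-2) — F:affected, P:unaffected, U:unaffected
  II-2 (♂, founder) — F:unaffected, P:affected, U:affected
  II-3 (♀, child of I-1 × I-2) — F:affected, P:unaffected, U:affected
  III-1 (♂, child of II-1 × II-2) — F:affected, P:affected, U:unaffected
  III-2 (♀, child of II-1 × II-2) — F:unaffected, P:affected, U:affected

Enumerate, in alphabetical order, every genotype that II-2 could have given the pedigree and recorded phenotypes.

F/I-1 aff ·: Ff|FF
F/I-2 un ·: ff
F/II-1 aff I-1×I-2: Ff
F/II-2 un ·: ff
F/II-3 aff I-1×I-2: Ff
F/III-1 aff II-1×II-2: Ff
F/III-2 un II-1×II-2: ff
⇒ F over [I-1,I-2,II-1,II-2,II-3,III-1,III-2]: 2 consistent
P/I-1 un ·: pp
P/I-2 un ·: pp
P/II-1 un I-1×I-2: pp
P/II-2 aff ·: Pp|PP
P/II-3 un I-1×I-2: pp
P/III-1 aff II-1×II-2: Pp
P/III-2 aff II-1×II-2: Pp
⇒ P over [I-1,I-2,II-1,II-2,II-3,III-1,III-2]: 2 consistent
U/I-1 un ·: uu
U/I-2 aff ·: Uu
U/II-1 un I-1×I-2: uu
U/II-2 aff ·: Uu
U/II-3 aff I-1×I-2: Uu
U/III-1 un II-1×II-2: uu
U/III-2 aff II-1×II-2: Uu
⇒ U over [I-1,I-2,II-1,II-2,II-3,III-1,III-2]: 1 consistent

II-2 ∈ {ff PP Uu, ff Pp Uu}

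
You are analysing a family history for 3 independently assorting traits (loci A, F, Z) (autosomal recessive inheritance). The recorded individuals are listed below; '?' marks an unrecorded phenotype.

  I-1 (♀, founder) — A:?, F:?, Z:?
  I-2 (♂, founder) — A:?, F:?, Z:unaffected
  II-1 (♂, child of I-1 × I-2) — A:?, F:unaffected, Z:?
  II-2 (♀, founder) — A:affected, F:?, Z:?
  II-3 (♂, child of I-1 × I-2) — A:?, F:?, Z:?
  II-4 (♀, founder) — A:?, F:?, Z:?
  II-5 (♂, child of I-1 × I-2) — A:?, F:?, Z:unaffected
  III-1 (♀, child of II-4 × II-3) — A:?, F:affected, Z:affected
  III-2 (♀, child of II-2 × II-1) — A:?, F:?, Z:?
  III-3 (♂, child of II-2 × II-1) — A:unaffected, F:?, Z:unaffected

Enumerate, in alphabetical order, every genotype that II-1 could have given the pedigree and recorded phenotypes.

A/I-1 ? ·: AA|Aa|aa
A/I-2 ? ·: AA|Aa|aa
A/II-1 ? I-1×I-2: AA|Aa
A/II-2 aff ·: aa
A/II-3 ? I-1×I-2: AA|Aa|aa
A/II-4 ? ·: AA|Aa|aa
A/II-5 ? I-1×I-2: AA|Aa|aa
A/III-1 ? II-4×II-3: AA|Aa|aa
A/III-2 ? II-2×II-1: Aa|aa
A/III-3 un II-2×II-1: Aa
⇒ A over [I-1,I-2,II-1,II-2,II-3,II-4,II-5,III-1,III-2,III-3]: 387 consistent
F/I-1 ? ·: FF|Ff|ff
F/I-2 ? ·: FF|Ff|ff
F/II-1 un I-1×I-2: FF|Ff
F/II-2 ? ·: FF|Ff|ff
F/II-3 ? I-1×I-2: Ff|ff
F/II-4 ? ·: Ff|ff
F/II-5 ? I-1×I-2: FF|Ff|ff
F/III-1 aff II-4×II-3: ff
F/III-2 ? II-2×II-1: FF|Ff|ff
F/III-3 ? II-2×II-1: FF|Ff|ff
⇒ F over [I-1,I-2,II-1,II-2,II-3,II-4,II-5,III-1,III-2,III-3]: 800 consistent
Z/I-1 ? ·: ZZ|Zz|zz
Z/I-2 un ·: ZZ|Zz
Z/II-1 ? I-1×I-2: ZZ|Zz|zz
Z/II-2 ? ·: ZZ|Zz|zz
Z/II-3 ? I-1×I-2: Zz|zz
Z/II-4 ? ·: Zz|zz
Z/II-5 un I-1×I-2: ZZ|Zz
Z/III-1 aff II-4×II-3: zz
Z/III-2 ? II-2×II-1: ZZ|Zz|zz
Z/III-3 un II-2×II-1: ZZ|Zz
⇒ Z over [I-1,I-2,II-1,II-2,II-3,II-4,II-5,III-1,III-2,III-3]: 396 consistent

II-1 ∈ {AA FF ZZ, AA FF Zz, AA FF zz, AA Ff ZZ, AA Ff Zz, AA Ff zz, Aa FF ZZ, Aa FF Zz, Aa FF zz, Aa Ff ZZ, Aa Ff Zz, Aa Ff zz}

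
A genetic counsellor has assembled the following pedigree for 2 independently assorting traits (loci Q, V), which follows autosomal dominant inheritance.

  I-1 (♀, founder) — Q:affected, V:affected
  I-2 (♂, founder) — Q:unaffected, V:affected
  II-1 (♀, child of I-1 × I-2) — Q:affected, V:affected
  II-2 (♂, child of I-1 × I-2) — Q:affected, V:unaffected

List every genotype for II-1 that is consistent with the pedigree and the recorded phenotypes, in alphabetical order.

Q/I-1 aff ·: Qq|QQ
Q/I-2 un ·: qq
Q/II-1 aff I-1×I-2: Qq
Q/II-2 aff I-1×I-2: Qq
⇒ Q over [I-1,I-2,II-1,II-2]: 2 consistent
V/I-1 aff ·: Vv
V/I-2 aff ·: Vv
V/II-1 aff I-1×I-2: Vv|VV
V/II-2 un I-1×I-2: vv
⇒ V over [I-1,I-2,II-1,II-2]: 2 consistent

II-1 ∈ {Qq VV, Qq Vv}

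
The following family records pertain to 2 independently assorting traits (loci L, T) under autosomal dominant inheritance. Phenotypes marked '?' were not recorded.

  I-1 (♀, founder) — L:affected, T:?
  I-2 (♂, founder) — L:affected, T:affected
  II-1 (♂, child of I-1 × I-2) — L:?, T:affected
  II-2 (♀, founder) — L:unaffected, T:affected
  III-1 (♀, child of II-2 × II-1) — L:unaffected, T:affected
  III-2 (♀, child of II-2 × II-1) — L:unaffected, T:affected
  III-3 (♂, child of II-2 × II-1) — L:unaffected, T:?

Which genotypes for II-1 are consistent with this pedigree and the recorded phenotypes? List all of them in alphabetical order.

L/I-1 aff ·: Ll|LL
L/I-2 aff ·: Ll|LL
L/II-1 ? I-1×I-2: ll|Ll
L/II-2 un ·: ll
L/III-1 un II-2×II-1: ll
L/III-2 un II-2×II-1: ll
L/III-3 un II-2×II-1: ll
⇒ L over [I-1,I-2,II-1,II-2,III-1,III-2,III-3]: 4 consistent
T/I-1 ? ·: tt|Tt|TT
T/I-2 aff ·: Tt|TT
T/II-1 aff I-1×I-2: Tt|TT
T/II-2 aff ·: Tt|TT
T/III-1 aff II-2×II-1: Tt|TT
T/III-2 aff II-2×II-1: Tt|TT
T/III-3 ? II-2×II-1: tt|Tt|TT
⇒ T over [I-1,I-2,II-1,II-2,III-1,III-2,III-3]: 136 consistent

II-1 ∈ {Ll TT, Ll Tt, ll TT, ll Tt}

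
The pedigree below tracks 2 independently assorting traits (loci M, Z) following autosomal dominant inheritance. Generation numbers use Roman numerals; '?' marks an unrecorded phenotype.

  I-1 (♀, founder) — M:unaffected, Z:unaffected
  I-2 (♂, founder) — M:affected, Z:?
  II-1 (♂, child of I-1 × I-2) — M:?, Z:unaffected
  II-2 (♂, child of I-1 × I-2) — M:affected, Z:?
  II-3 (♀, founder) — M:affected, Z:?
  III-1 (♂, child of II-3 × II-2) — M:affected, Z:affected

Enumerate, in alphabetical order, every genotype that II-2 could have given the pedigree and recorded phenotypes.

II-2 ∈ {Mm Zz, Mm zz}

M/I-1 un ·: mm
M/I-2 aff ·: Mm|MM
M/II-1 ? I-1×I-2: mm|Mm
M/II-2 aff I-1×I-2: Mm
M/II-3 aff ·: Mm|MM
M/III-1 aff II-3×II-2: Mm|MM
⇒ M over [I-1,I-2,II-1,II-2,II-3,III-1]: 12 consistent
Z/I-1 un ·: zz
Z/I-2 ? ·: zz|Zz
Z/II-1 un I-1×I-2: zz
Z/II-2 ? I-1×I-2: zz|Zz
Z/II-3 ? ·: zz|Zz|ZZ
Z/III-1 aff II-3×II-2: Zz|ZZ
⇒ Z over [I-1,I-2,II-1,II-2,II-3,III-1]: 9 consistent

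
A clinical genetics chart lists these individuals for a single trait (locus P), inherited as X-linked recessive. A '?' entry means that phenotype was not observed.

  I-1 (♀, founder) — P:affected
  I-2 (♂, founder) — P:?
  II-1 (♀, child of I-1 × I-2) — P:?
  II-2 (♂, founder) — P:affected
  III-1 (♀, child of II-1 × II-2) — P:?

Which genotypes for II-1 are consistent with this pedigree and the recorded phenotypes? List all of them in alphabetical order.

II-1 ∈ {X^PX^p, X^pX^p}

P/I-1 aff ·: X^pX^p
P/I-2 ? ·: X^PY|X^pY
P/II-1 ? I-1×I-2: X^PX^p|X^pX^p
P/II-2 aff ·: X^pY
P/III-1 ? II-1×II-2: X^PX^p|X^pX^p
⇒ P over [I-1,I-2,II-1,II-2,III-1]: 3 consistent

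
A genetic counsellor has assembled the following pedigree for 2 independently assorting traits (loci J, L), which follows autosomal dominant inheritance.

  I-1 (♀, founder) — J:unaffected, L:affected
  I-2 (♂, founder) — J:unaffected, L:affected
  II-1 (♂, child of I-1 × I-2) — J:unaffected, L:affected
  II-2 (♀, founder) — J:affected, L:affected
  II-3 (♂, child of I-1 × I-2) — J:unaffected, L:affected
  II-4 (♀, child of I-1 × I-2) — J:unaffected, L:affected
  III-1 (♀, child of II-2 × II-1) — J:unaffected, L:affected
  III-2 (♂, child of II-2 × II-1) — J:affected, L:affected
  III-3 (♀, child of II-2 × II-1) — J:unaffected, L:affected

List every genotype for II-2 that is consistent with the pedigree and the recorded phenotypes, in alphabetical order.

J/I-1 un ·: jj
J/I-2 un ·: jj
J/II-1 un I-1×I-2: jj
J/II-2 aff ·: Jj
J/II-3 un I-1×I-2: jj
J/II-4 un I-1×I-2: jj
J/III-1 un II-2×II-1: jj
J/III-2 aff II-2×II-1: Jj
J/III-3 un II-2×II-1: jj
⇒ J over [I-1,I-2,II-1,II-2,II-3,II-4,III-1,III-2,III-3]: 1 consistent
L/I-1 aff ·: Ll|LL
L/I-2 aff ·: Ll|LL
L/II-1 aff I-1×I-2: Ll|LL
L/II-2 aff ·: Ll|LL
L/II-3 aff I-1×I-2: Ll|LL
L/II-4 aff I-1×I-2: Ll|LL
L/III-1 aff II-2×II-1: Ll|LL
L/III-2 aff II-2×II-1: Ll|LL
L/III-3 aff II-2×II-1: Ll|LL
⇒ L over [I-1,I-2,II-1,II-2,II-3,II-4,III-1,III-2,III-3]: 309 consistent

II-2 ∈ {Jj LL, Jj Ll}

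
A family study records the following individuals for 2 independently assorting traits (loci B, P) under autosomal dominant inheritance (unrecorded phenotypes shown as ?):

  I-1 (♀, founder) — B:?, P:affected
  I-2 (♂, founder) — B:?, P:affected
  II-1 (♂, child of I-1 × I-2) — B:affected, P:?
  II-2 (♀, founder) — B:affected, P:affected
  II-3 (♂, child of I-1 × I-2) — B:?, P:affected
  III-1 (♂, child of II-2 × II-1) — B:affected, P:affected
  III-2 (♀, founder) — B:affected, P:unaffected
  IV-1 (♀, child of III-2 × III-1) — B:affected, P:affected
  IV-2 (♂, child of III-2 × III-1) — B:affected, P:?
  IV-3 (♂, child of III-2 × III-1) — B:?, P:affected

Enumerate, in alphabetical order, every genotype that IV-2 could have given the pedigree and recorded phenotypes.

IV-2 ∈ {BB Pp, BB pp, Bb Pp, Bb pp}

B/I-1 ? ·: bb|Bb|BB
B/I-2 ? ·: bb|Bb|BB
B/II-1 aff I-1×I-2: Bb|BB
B/II-2 aff ·: Bb|BB
B/II-3 ? I-1×I-2: bb|Bb|BB
B/III-1 aff II-2×II-1: Bb|BB
B/III-2 aff ·: Bb|BB
B/IV-1 aff III-2×III-1: Bb|BB
B/IV-2 aff III-2×III-1: Bb|BB
B/IV-3 ? III-2×III-1: bb|Bb|BB
⇒ B over [I-1,I-2,II-1,II-2,II-3,III-1,III-2,IV-1,IV-2,IV-3]: 1058 consistent
P/I-1 aff ·: Pp|PP
P/I-2 aff ·: Pp|PP
P/II-1 ? I-1×I-2: pp|Pp|PP
P/II-2 aff ·: Pp|PP
P/II-3 aff I-1×I-2: Pp|PP
P/III-1 aff II-2×II-1: Pp|PP
P/III-2 un ·: pp
P/IV-1 aff III-2×III-1: Pp
P/IV-2 ? III-2×III-1: pp|Pp
P/IV-3 aff III-2×III-1: Pp
⇒ P over [I-1,I-2,II-1,II-2,II-3,III-1,III-2,IV-1,IV-2,IV-3]: 72 consistent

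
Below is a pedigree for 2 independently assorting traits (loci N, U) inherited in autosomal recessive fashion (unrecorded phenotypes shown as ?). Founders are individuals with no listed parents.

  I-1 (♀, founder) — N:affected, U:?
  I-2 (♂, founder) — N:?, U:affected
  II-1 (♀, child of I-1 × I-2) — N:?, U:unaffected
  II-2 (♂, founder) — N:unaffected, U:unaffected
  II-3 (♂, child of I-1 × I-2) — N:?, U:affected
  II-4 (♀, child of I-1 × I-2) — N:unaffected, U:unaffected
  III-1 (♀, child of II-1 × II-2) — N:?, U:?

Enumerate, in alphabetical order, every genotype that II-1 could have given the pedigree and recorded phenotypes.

II-1 ∈ {Nn Uu, nn Uu}

N/I-1 aff ·: nn
N/I-2 ? ·: NN|Nn
N/II-1 ? I-1×I-2: Nn|nn
N/II-2 un ·: NN|Nn
N/II-3 ? I-1×I-2: Nn|nn
N/II-4 un I-1×I-2: Nn
N/III-1 ? II-1×II-2: NN|Nn|nn
⇒ N over [I-1,I-2,II-1,II-2,II-3,II-4,III-1]: 21 consistent
U/I-1 ? ·: Uu
U/I-2 aff ·: uu
U/II-1 un I-1×I-2: Uu
U/II-2 un ·: UU|Uu
U/II-3 aff I-1×I-2: uu
U/II-4 un I-1×I-2: Uu
U/III-1 ? II-1×II-2: UU|Uu|uu
⇒ U over [I-1,I-2,II-1,II-2,II-3,II-4,III-1]: 5 consistent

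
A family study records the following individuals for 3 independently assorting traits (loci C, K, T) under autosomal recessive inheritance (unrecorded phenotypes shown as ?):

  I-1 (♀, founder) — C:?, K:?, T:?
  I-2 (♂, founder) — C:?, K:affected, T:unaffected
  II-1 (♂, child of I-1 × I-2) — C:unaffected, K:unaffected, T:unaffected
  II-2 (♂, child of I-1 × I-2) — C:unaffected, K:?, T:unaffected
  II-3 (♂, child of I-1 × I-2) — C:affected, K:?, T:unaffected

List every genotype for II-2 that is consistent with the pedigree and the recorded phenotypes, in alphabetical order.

C/I-1 ? ·: Cc|cc
C/I-2 ? ·: Cc|cc
C/II-1 un I-1×I-2: CC|Cc
C/II-2 un I-1×I-2: CC|Cc
C/II-3 aff I-1×I-2: cc
⇒ C over [I-1,I-2,II-1,II-2,II-3]: 6 consistent
K/I-1 ? ·: KK|Kk
K/I-2 aff ·: kk
K/II-1 un I-1×I-2: Kk
K/II-2 ? I-1×I-2: Kk|kk
K/II-3 ? I-1×I-2: Kk|kk
⇒ K over [I-1,I-2,II-1,II-2,II-3]: 5 consistent
T/I-1 ? ·: TT|Tt|tt
T/I-2 un ·: TT|Tt
T/II-1 un I-1×I-2: TT|Tt
T/II-2 un I-1×I-2: TT|Tt
T/II-3 un I-1×I-2: TT|Tt
⇒ T over [I-1,I-2,II-1,II-2,II-3]: 27 consistent

II-2 ∈ {CC Kk TT, CC Kk Tt, CC kk TT, CC kk Tt, Cc Kk TT, Cc Kk Tt, Cc kk TT, Cc kk Tt}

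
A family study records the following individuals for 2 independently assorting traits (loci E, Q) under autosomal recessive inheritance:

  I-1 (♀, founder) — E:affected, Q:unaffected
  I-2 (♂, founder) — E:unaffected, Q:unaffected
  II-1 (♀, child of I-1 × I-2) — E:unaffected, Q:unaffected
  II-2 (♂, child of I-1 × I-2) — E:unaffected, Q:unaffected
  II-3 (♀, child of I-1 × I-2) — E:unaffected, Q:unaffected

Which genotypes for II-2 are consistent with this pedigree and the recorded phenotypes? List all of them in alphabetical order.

E/I-1 aff ·: ee
E/I-2 un ·: EE|Ee
E/II-1 un I-1×I-2: Ee
E/II-2 un I-1×I-2: Ee
E/II-3 un I-1×I-2: Ee
⇒ E over [I-1,I-2,II-1,II-2,II-3]: 2 consistent
Q/I-1 un ·: QQ|Qq
Q/I-2 un ·: QQ|Qq
Q/II-1 un I-1×I-2: QQ|Qq
Q/II-2 un I-1×I-2: QQ|Qq
Q/II-3 un I-1×I-2: QQ|Qq
⇒ Q over [I-1,I-2,II-1,II-2,II-3]: 25 consistent

II-2 ∈ {Ee QQ, Ee Qq}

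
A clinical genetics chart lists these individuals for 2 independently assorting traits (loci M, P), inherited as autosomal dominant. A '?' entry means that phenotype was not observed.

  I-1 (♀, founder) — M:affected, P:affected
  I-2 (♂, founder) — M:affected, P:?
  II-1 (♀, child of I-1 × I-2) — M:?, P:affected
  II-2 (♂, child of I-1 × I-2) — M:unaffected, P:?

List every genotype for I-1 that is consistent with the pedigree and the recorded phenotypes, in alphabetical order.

M/I-1 aff ·: Mm
M/I-2 aff ·: Mm
M/II-1 ? I-1×I-2: mm|Mm|MM
M/II-2 un I-1×I-2: mm
⇒ M over [I-1,I-2,II-1,II-2]: 3 consistent
P/I-1 aff ·: Pp|PP
P/I-2 ? ·: pp|Pp|PP
P/II-1 aff I-1×I-2: Pp|PP
P/II-2 ? I-1×I-2: pp|Pp|PP
⇒ P over [I-1,I-2,II-1,II-2]: 18 consistent

I-1 ∈ {Mm PP, Mm Pp}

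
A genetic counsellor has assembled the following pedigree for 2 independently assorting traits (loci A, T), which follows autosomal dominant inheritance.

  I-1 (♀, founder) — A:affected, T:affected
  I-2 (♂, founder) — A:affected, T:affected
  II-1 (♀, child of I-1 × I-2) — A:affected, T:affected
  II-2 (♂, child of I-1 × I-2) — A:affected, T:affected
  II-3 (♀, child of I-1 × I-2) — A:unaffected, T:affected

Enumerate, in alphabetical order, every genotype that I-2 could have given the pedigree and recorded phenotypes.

A/I-1 aff ·: Aa
A/I-2 aff ·: Aa
A/II-1 aff I-1×I-2: Aa|AA
A/II-2 aff I-1×I-2: Aa|AA
A/II-3 un I-1×I-2: aa
⇒ A over [I-1,I-2,II-1,II-2,II-3]: 4 consistent
T/I-1 aff ·: Tt|TT
T/I-2 aff ·: Tt|TT
T/II-1 aff I-1×I-2: Tt|TT
T/II-2 aff I-1×I-2: Tt|TT
T/II-3 aff I-1×I-2: Tt|TT
⇒ T over [I-1,I-2,II-1,II-2,II-3]: 25 consistent

I-2 ∈ {Aa TT, Aa Tt}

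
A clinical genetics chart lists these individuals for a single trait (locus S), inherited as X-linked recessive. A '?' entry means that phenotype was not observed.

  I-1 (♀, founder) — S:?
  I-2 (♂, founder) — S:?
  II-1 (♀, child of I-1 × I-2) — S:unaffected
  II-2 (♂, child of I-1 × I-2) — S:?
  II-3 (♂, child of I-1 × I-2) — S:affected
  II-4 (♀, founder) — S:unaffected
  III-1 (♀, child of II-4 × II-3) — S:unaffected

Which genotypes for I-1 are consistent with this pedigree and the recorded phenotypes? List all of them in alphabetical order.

S/I-1 ? ·: X^SX^s|X^sX^s
S/I-2 ? ·: X^SY|X^sY
S/II-1 un I-1×I-2: X^SX^S|X^SX^s
S/II-2 ? I-1×I-2: X^SY|X^sY
S/II-3 aff I-1×I-2: X^sY
S/II-4 un ·: X^SX^S|X^SX^s
S/III-1 un II-4×II-3: X^SX^s
⇒ S over [I-1,I-2,II-1,II-2,II-3,II-4,III-1]: 14 consistent

I-1 ∈ {X^SX^s, X^sX^s}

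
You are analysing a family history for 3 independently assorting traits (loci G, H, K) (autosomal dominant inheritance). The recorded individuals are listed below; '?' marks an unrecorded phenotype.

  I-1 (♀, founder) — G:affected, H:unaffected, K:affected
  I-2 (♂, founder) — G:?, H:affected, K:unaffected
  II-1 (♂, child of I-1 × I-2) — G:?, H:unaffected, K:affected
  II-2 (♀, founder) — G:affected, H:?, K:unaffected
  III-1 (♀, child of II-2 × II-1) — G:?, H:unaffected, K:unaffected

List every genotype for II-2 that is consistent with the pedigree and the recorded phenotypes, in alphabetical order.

G/I-1 aff ·: Gg|GG
G/I-2 ? ·: gg|Gg|GG
G/II-1 ? I-1×I-2: gg|Gg|GG
G/II-2 aff ·: Gg|GG
G/III-1 ? II-2×II-1: gg|Gg|GG
⇒ G over [I-1,I-2,II-1,II-2,III-1]: 43 consistent
H/I-1 un ·: hh
H/I-2 aff ·: Hh
H/II-1 un I-1×I-2: hh
H/II-2 ? ·: hh|Hh
H/III-1 un II-2×II-1: hh
⇒ H over [I-1,I-2,II-1,II-2,III-1]: 2 consistent
K/I-1 aff ·: Kk|KK
K/I-2 un ·: kk
K/II-1 aff I-1×I-2: Kk
K/II-2 un ·: kk
K/III-1 un II-2×II-1: kk
⇒ K over [I-1,I-2,II-1,II-2,III-1]: 2 consistent

II-2 ∈ {GG Hh kk, GG hh kk, Gg Hh kk, Gg hh kk}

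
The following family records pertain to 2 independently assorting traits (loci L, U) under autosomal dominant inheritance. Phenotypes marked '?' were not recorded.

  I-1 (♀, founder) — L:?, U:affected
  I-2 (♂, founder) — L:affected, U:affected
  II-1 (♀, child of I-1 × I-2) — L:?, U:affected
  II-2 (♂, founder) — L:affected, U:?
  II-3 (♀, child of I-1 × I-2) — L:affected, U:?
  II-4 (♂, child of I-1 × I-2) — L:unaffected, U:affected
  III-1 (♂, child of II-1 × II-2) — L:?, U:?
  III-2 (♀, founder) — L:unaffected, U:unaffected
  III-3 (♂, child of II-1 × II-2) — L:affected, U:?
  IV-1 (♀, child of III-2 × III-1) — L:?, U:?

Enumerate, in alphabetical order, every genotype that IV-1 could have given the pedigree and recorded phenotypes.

L/I-1 ? ·: ll|Ll
L/I-2 aff ·: Ll
L/II-1 ? I-1×I-2: ll|Ll|LL
L/II-2 aff ·: Ll|LL
L/II-3 aff I-1×I-2: Ll|LL
L/II-4 un I-1×I-2: ll
L/III-1 ? II-1×II-2: ll|Ll|LL
L/III-2 un ·: ll
L/III-3 aff II-1×II-2: Ll|LL
L/IV-1 ? III-2×III-1: ll|Ll
⇒ L over [I-1,I-2,II-1,II-2,II-3,II-4,III-1,III-2,III-3,IV-1]: 71 consistent
U/I-1 aff ·: Uu|UU
U/I-2 aff ·: Uu|UU
U/II-1 aff I-1×I-2: Uu|UU
U/II-2 ? ·: uu|Uu|UU
U/II-3 ? I-1×I-2: uu|Uu|UU
U/II-4 aff I-1×I-2: Uu|UU
U/III-1 ? II-1×II-2: uu|Uu|UU
U/III-2 un ·: uu
U/III-3 ? II-1×II-2: uu|Uu|UU
U/IV-1 ? III-2×III-1: uu|Uu
⇒ U over [I-1,I-2,II-1,II-2,II-3,II-4,III-1,III-2,III-3,IV-1]: 471 consistent

IV-1 ∈ {Ll Uu, Ll uu, ll Uu, ll uu}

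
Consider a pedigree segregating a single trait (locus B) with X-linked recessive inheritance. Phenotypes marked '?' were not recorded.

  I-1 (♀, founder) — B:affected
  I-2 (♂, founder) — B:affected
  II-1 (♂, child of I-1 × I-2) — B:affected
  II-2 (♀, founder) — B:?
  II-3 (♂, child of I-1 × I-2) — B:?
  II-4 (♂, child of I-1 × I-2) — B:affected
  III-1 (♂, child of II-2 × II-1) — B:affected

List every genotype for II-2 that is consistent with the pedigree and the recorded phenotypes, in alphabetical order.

II-2 ∈ {X^BX^b, X^bX^b}

B/I-1 aff ·: X^bX^b
B/I-2 aff ·: X^bY
B/II-1 aff I-1×I-2: X^bY
B/II-2 ? ·: X^BX^b|X^bX^b
B/II-3 ? I-1×I-2: X^bY
B/II-4 aff I-1×I-2: X^bY
B/III-1 aff II-2×II-1: X^bY
⇒ B over [I-1,I-2,II-1,II-2,II-3,II-4,III-1]: 2 consistent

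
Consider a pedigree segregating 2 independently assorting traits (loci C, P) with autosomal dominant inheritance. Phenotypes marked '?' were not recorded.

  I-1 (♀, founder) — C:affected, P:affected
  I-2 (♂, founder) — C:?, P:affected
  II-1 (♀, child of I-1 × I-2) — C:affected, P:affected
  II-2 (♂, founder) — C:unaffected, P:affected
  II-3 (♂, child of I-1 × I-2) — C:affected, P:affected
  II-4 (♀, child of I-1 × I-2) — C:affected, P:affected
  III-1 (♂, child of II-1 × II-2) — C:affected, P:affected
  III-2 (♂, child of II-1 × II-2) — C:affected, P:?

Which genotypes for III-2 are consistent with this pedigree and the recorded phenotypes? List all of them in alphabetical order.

III-2 ∈ {Cc PP, Cc Pp, Cc pp}

C/I-1 aff ·: Cc|CC
C/I-2 ? ·: cc|Cc|CC
C/II-1 aff I-1×I-2: Cc|CC
C/II-2 un ·: cc
C/II-3 aff I-1×I-2: Cc|CC
C/II-4 aff I-1×I-2: Cc|CC
C/III-1 aff II-1×II-2: Cc
C/III-2 aff II-1×II-2: Cc
⇒ C over [I-1,I-2,II-1,II-2,II-3,II-4,III-1,III-2]: 27 consistent
P/I-1 aff ·: Pp|PP
P/I-2 aff ·: Pp|PP
P/II-1 aff I-1×I-2: Pp|PP
P/II-2 aff ·: Pp|PP
P/II-3 aff I-1×I-2: Pp|PP
P/II-4 aff I-1×I-2: Pp|PP
P/III-1 aff II-1×II-2: Pp|PP
P/III-2 ? II-1×II-2: pp|Pp|PP
⇒ P over [I-1,I-2,II-1,II-2,II-3,II-4,III-1,III-2]: 185 consistent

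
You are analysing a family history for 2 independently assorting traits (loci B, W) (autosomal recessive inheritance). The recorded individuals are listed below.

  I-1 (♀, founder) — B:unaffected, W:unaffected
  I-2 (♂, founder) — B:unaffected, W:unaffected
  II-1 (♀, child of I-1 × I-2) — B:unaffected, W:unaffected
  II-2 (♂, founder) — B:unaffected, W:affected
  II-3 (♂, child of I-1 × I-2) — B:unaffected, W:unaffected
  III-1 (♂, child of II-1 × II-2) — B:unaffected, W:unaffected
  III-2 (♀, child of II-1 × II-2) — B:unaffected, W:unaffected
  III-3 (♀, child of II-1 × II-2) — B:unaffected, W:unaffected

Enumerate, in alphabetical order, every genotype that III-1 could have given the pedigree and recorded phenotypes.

B/I-1 un ·: BB|Bb
B/I-2 un ·: BB|Bb
B/II-1 un I-1×I-2: BB|Bb
B/II-2 un ·: BB|Bb
B/II-3 un I-1×I-2: BB|Bb
B/III-1 un II-1×II-2: BB|Bb
B/III-2 un II-1×II-2: BB|Bb
B/III-3 un II-1×II-2: BB|Bb
⇒ B over [I-1,I-2,II-1,II-2,II-3,III-1,III-2,III-3]: 159 consistent
W/I-1 un ·: WW|Ww
W/I-2 un ·: WW|Ww
W/II-1 un I-1×I-2: WW|Ww
W/II-2 aff ·: ww
W/II-3 un I-1×I-2: WW|Ww
W/III-1 un II-1×II-2: Ww
W/III-2 un II-1×II-2: Ww
W/III-3 un II-1×II-2: Ww
⇒ W over [I-1,I-2,II-1,II-2,II-3,III-1,III-2,III-3]: 13 consistent

III-1 ∈ {BB Ww, Bb Ww}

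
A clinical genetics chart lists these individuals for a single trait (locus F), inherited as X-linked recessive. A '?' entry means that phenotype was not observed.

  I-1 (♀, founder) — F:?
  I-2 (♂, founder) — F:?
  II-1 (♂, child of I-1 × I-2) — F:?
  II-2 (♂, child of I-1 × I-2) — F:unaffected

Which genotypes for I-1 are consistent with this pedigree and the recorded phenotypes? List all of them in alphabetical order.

I-1 ∈ {X^FX^F, X^FX^f}

F/I-1 ? ·: X^FX^F|X^FX^f
F/I-2 ? ·: X^FY|X^fY
F/II-1 ? I-1×I-2: X^FY|X^fY
F/II-2 un I-1×I-2: X^FY
⇒ F over [I-1,I-2,II-1,II-2]: 6 consistent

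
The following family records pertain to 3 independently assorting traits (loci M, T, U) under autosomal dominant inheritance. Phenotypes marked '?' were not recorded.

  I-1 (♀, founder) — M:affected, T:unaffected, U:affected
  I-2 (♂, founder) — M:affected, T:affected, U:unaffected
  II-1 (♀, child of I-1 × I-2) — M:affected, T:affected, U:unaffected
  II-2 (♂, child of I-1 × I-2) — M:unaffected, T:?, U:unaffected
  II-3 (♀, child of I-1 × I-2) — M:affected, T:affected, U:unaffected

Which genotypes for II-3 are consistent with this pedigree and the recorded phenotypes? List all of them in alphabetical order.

II-3 ∈ {MM Tt uu, Mm Tt uu}

M/I-1 aff ·: Mm
M/I-2 aff ·: Mm
M/II-1 aff I-1×I-2: Mm|MM
M/II-2 un I-1×I-2: mm
M/II-3 aff I-1×I-2: Mm|MM
⇒ M over [I-1,I-2,II-1,II-2,II-3]: 4 consistent
T/I-1 un ·: tt
T/I-2 aff ·: Tt|TT
T/II-1 aff I-1×I-2: Tt
T/II-2 ? I-1×I-2: tt|Tt
T/II-3 aff I-1×I-2: Tt
⇒ T over [I-1,I-2,II-1,II-2,II-3]: 3 consistent
U/I-1 aff ·: Uu
U/I-2 un ·: uu
U/II-1 un I-1×I-2: uu
U/II-2 un I-1×I-2: uu
U/II-3 un I-1×I-2: uu
⇒ U over [I-1,I-2,II-1,II-2,II-3]: 1 consistent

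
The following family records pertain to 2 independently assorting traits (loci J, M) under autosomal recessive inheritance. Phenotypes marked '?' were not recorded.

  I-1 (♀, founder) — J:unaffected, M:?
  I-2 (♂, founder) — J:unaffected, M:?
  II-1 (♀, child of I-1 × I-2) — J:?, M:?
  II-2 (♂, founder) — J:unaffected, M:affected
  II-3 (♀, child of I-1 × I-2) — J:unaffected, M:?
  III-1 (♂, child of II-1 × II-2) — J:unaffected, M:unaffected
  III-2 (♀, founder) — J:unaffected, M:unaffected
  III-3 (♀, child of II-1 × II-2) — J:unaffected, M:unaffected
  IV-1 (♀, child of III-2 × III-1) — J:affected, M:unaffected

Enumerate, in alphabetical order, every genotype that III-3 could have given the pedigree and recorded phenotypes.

J/I-1 un ·: JJ|Jj
J/I-2 un ·: JJ|Jj
J/II-1 ? I-1×I-2: JJ|Jj|jj
J/II-2 un ·: JJ|Jj
J/II-3 un I-1×I-2: JJ|Jj
J/III-1 un II-1×II-2: Jj
J/III-2 un ·: Jj
J/III-3 un II-1×II-2: JJ|Jj
J/IV-1 aff III-2×III-1: jj
⇒ J over [I-1,I-2,II-1,II-2,II-3,III-1,III-2,III-3,IV-1]: 42 consistent
M/I-1 ? ·: MM|Mm|mm
M/I-2 ? ·: MM|Mm|mm
M/II-1 ? I-1×I-2: MM|Mm
M/II-2 aff ·: mm
M/II-3 ? I-1×I-2: MM|Mm|mm
M/III-1 un II-1×II-2: Mm
M/III-2 un ·: MM|Mm
M/III-3 un II-1×II-2: Mm
M/IV-1 un III-2×III-1: MM|Mm
⇒ M over [I-1,I-2,II-1,II-2,II-3,III-1,III-2,III-3,IV-1]: 84 consistent

III-3 ∈ {JJ Mm, Jj Mm}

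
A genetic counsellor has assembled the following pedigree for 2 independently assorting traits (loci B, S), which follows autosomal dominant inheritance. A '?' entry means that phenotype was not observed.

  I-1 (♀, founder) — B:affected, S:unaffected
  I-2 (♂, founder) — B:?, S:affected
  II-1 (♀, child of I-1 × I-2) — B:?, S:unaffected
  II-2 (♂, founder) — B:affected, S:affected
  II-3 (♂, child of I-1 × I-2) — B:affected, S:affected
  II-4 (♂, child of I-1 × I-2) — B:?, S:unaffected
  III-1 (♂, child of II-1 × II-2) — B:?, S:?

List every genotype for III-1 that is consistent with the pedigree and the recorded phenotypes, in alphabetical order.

B/I-1 aff ·: Bb|BB
B/I-2 ? ·: bb|Bb|BB
B/II-1 ? I-1×I-2: bb|Bb|BB
B/II-2 aff ·: Bb|BB
B/II-3 aff I-1×I-2: Bb|BB
B/II-4 ? I-1×I-2: bb|Bb|BB
B/III-1 ? II-1×II-2: bb|Bb|BB
⇒ B over [I-1,I-2,II-1,II-2,II-3,II-4,III-1]: 154 consistent
S/I-1 un ·: ss
S/I-2 aff ·: Ss
S/II-1 un I-1×I-2: ss
S/II-2 aff ·: Ss|SS
S/II-3 aff I-1×I-2: Ss
S/II-4 un I-1×I-2: ss
S/III-1 ? II-1×II-2: ss|Ss
⇒ S over [I-1,I-2,II-1,II-2,II-3,II-4,III-1]: 3 consistent

III-1 ∈ {BB Ss, BB ss, Bb Ss, Bb ss, bb Ss, bb ss}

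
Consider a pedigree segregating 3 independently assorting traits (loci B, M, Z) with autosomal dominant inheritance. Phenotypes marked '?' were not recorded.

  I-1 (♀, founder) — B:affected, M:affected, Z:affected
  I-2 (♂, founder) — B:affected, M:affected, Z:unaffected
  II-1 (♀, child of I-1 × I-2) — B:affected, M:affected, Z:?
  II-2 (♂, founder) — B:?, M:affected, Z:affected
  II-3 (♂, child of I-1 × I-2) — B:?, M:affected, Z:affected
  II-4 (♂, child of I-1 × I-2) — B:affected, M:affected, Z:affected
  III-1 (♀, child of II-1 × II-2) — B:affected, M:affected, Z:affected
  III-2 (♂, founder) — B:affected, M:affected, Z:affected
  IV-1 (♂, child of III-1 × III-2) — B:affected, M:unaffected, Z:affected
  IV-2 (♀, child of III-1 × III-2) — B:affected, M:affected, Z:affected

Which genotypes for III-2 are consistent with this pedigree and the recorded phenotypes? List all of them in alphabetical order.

III-2 ∈ {BB Mm ZZ, BB Mm Zz, Bb Mm ZZ, Bb Mm Zz}

B/I-1 aff ·: Bb|BB
B/I-2 aff ·: Bb|BB
B/II-1 aff I-1×I-2: Bb|BB
B/II-2 ? ·: bb|Bb|BB
B/II-3 ? I-1×I-2: bb|Bb|BB
B/II-4 aff I-1×I-2: Bb|BB
B/III-1 aff II-1×II-2: Bb|BB
B/III-2 aff ·: Bb|BB
B/IV-1 aff III-1×III-2: Bb|BB
B/IV-2 aff III-1×III-2: Bb|BB
⇒ B over [I-1,I-2,II-1,II-2,II-3,II-4,III-1,III-2,IV-1,IV-2]: 866 consistent
M/I-1 aff ·: Mm|MM
M/I-2 aff ·: Mm|MM
M/II-1 aff I-1×I-2: Mm|MM
M/II-2 aff ·: Mm|MM
M/II-3 aff I-1×I-2: Mm|MM
M/II-4 aff I-1×I-2: Mm|MM
M/III-1 aff II-1×II-2: Mm
M/III-2 aff ·: Mm
M/IV-1 un III-1×III-2: mm
M/IV-2 aff III-1×III-2: Mm|MM
⇒ M over [I-1,I-2,II-1,II-2,II-3,II-4,III-1,III-2,IV-1,IV-2]: 74 consistent
Z/I-1 aff ·: Zz|ZZ
Z/I-2 un ·: zz
Z/II-1 ? I-1×I-2: zz|Zz
Z/II-2 aff ·: Zz|ZZ
Z/II-3 aff I-1×I-2: Zz
Z/II-4 aff I-1×I-2: Zz
Z/III-1 aff II-1×II-2: Zz|ZZ
Z/III-2 aff ·: Zz|ZZ
Z/IV-1 aff III-1×III-2: Zz|ZZ
Z/IV-2 aff III-1×III-2: Zz|ZZ
⇒ Z over [I-1,I-2,II-1,II-2,II-3,II-4,III-1,III-2,IV-1,IV-2]: 68 consistent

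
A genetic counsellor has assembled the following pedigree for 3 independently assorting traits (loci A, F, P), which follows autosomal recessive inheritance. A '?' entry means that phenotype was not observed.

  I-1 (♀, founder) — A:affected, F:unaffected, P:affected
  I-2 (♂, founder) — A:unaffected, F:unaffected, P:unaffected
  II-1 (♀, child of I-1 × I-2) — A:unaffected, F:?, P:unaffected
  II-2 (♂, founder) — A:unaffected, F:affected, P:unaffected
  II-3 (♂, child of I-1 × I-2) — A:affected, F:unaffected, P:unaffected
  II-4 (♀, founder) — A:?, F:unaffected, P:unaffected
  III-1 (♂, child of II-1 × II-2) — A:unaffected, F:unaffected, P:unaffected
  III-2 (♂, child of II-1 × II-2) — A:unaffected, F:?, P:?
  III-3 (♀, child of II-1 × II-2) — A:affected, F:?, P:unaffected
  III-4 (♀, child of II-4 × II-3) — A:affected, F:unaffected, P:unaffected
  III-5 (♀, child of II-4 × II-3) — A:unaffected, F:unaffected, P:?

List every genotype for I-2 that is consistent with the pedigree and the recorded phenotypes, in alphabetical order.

I-2 ∈ {Aa FF PP, Aa FF Pp, Aa Ff PP, Aa Ff Pp}

A/I-1 aff ·: aa
A/I-2 un ·: Aa
A/II-1 un I-1×I-2: Aa
A/II-2 un ·: Aa
A/II-3 aff I-1×I-2: aa
A/II-4 ? ·: Aa
A/III-1 un II-1×II-2: AA|Aa
A/III-2 un II-1×II-2: AA|Aa
A/III-3 aff II-1×II-2: aa
A/III-4 aff II-4×II-3: aa
A/III-5 un II-4×II-3: Aa
⇒ A over [I-1,I-2,II-1,II-2,II-3,II-4,III-1,III-2,III-3,III-4,III-5]: 4 consistent
F/I-1 un ·: FF|Ff
F/I-2 un ·: FF|Ff
F/II-1 ? I-1×I-2: FF|Ff
F/II-2 aff ·: ff
F/II-3 un I-1×I-2: FF|Ff
F/II-4 un ·: FF|Ff
F/III-1 un II-1×II-2: Ff
F/III-2 ? II-1×II-2: Ff|ff
F/III-3 ? II-1×II-2: Ff|ff
F/III-4 un II-4×II-3: FF|Ff
F/III-5 un II-4×II-3: FF|Ff
⇒ F over [I-1,I-2,II-1,II-2,II-3,II-4,III-1,III-2,III-3,III-4,III-5]: 200 consistent
P/I-1 aff ·: pp
P/I-2 un ·: PP|Pp
P/II-1 un I-1×I-2: Pp
P/II-2 un ·: PP|Pp
P/II-3 un I-1×I-2: Pp
P/II-4 un ·: PP|Pp
P/III-1 un II-1×II-2: PP|Pp
P/III-2 ? II-1×II-2: PP|Pp|pp
P/III-3 un II-1×II-2: PP|Pp
P/III-4 un II-4×II-3: PP|Pp
P/III-5 ? II-4×II-3: PP|Pp|pp
⇒ P over [I-1,I-2,II-1,II-2,II-3,II-4,III-1,III-2,III-3,III-4,III-5]: 400 consistent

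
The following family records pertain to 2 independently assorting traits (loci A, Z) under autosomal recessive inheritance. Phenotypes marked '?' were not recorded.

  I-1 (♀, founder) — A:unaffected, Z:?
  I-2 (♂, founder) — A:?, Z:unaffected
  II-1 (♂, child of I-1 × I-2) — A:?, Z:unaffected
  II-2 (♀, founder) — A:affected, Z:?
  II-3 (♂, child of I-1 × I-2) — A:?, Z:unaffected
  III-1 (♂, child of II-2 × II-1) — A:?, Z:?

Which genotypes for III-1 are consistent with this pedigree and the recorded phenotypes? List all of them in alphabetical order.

III-1 ∈ {Aa ZZ, Aa Zz, Aa zz, aa ZZ, aa Zz, aa zz}

A/I-1 un ·: AA|Aa
A/I-2 ? ·: AA|Aa|aa
A/II-1 ? I-1×I-2: AA|Aa|aa
A/II-2 aff ·: aa
A/II-3 ? I-1×I-2: AA|Aa|aa
A/III-1 ? II-2×II-1: Aa|aa
⇒ A over [I-1,I-2,II-1,II-2,II-3,III-1]: 33 consistent
Z/I-1 ? ·: ZZ|Zz|zz
Z/I-2 un ·: ZZ|Zz
Z/II-1 un I-1×I-2: ZZ|Zz
Z/II-2 ? ·: ZZ|Zz|zz
Z/II-3 un I-1×I-2: ZZ|Zz
Z/III-1 ? II-2×II-1: ZZ|Zz|zz
⇒ Z over [I-1,I-2,II-1,II-2,II-3,III-1]: 84 consistent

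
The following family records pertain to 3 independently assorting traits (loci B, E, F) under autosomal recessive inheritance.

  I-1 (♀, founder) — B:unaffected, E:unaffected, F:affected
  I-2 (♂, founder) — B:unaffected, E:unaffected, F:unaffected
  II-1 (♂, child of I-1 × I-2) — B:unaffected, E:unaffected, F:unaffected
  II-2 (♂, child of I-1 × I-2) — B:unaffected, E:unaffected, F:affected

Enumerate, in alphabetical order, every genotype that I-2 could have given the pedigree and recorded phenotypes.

B/I-1 un ·: BB|Bb
B/I-2 un ·: BB|Bb
B/II-1 un I-1×I-2: BB|Bb
B/II-2 un I-1×I-2: BB|Bb
⇒ B over [I-1,I-2,II-1,II-2]: 13 consistent
E/I-1 un ·: EE|Ee
E/I-2 un ·: EE|Ee
E/II-1 un I-1×I-2: EE|Ee
E/II-2 un I-1×I-2: EE|Ee
⇒ E over [I-1,I-2,II-1,II-2]: 13 consistent
F/I-1 aff ·: ff
F/I-2 un ·: Ff
F/II-1 un I-1×I-2: Ff
F/II-2 aff I-1×I-2: ff
⇒ F over [I-1,I-2,II-1,II-2]: 1 consistent

I-2 ∈ {BB EE Ff, BB Ee Ff, Bb EE Ff, Bb Ee Ff}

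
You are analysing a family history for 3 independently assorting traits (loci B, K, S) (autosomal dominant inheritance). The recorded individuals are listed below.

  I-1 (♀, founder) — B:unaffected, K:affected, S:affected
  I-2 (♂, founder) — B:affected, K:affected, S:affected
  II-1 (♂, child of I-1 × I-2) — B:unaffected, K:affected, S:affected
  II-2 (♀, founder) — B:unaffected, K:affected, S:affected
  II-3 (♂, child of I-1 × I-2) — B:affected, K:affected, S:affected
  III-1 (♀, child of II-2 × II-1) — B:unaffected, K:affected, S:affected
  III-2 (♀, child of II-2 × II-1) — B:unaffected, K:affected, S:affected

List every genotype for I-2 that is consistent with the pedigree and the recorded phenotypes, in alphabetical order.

B/I-1 un ·: bb
B/I-2 aff ·: Bb
B/II-1 un I-1×I-2: bb
B/II-2 un ·: bb
B/II-3 aff I-1×I-2: Bb
B/III-1 un II-2×II-1: bb
B/III-2 un II-2×II-1: bb
⇒ B over [I-1,I-2,II-1,II-2,II-3,III-1,III-2]: 1 consistent
K/I-1 aff ·: Kk|KK
K/I-2 aff ·: Kk|KK
K/II-1 aff I-1×I-2: Kk|KK
K/II-2 aff ·: Kk|KK
K/II-3 aff I-1×I-2: Kk|KK
K/III-1 aff II-2×II-1: Kk|KK
K/III-2 aff II-2×II-1: Kk|KK
⇒ K over [I-1,I-2,II-1,II-2,II-3,III-1,III-2]: 83 consistent
S/I-1 aff ·: Ss|SS
S/I-2 aff ·: Ss|SS
S/II-1 aff I-1×I-2: Ss|SS
S/II-2 aff ·: Ss|SS
S/II-3 aff I-1×I-2: Ss|SS
S/III-1 aff II-2×II-1: Ss|SS
S/III-2 aff II-2×II-1: Ss|SS
⇒ S over [I-1,I-2,II-1,II-2,II-3,III-1,III-2]: 83 consistent

I-2 ∈ {Bb KK SS, Bb KK Ss, Bb Kk SS, Bb Kk Ss}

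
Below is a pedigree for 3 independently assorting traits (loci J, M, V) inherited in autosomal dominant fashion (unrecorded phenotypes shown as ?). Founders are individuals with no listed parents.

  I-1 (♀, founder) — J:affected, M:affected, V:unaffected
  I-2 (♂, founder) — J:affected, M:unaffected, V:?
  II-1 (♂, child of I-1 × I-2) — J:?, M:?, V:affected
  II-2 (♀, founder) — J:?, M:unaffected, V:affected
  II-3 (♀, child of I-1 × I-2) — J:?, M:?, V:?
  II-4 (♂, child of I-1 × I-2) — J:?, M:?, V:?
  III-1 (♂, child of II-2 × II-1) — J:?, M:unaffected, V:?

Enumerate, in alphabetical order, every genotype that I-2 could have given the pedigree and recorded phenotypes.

J/I-1 aff ·: Jj|JJ
J/I-2 aff ·: Jj|JJ
J/II-1 ? I-1×I-2: jj|Jj|JJ
J/II-2 ? ·: jj|Jj|JJ
J/II-3 ? I-1×I-2: jj|Jj|JJ
J/II-4 ? I-1×I-2: jj|Jj|JJ
J/III-1 ? II-2×II-1: jj|Jj|JJ
⇒ J over [I-1,I-2,II-1,II-2,II-3,II-4,III-1]: 227 consistent
M/I-1 aff ·: Mm|MM
M/I-2 un ·: mm
M/II-1 ? I-1×I-2: mm|Mm
M/II-2 un ·: mm
M/II-3 ? I-1×I-2: mm|Mm
M/II-4 ? I-1×I-2: mm|Mm
M/III-1 un II-2×II-1: mm
⇒ M over [I-1,I-2,II-1,II-2,II-3,II-4,III-1]: 9 consistent
V/I-1 un ·: vv
V/I-2 ? ·: Vv|VV
V/II-1 aff I-1×I-2: Vv
V/II-2 aff ·: Vv|VV
V/II-3 ? I-1×I-2: vv|Vv
V/II-4 ? I-1×I-2: vv|Vv
V/III-1 ? II-2×II-1: vv|Vv|VV
⇒ V over [I-1,I-2,II-1,II-2,II-3,II-4,III-1]: 25 consistent

I-2 ∈ {JJ mm VV, JJ mm Vv, Jj mm VV, Jj mm Vv}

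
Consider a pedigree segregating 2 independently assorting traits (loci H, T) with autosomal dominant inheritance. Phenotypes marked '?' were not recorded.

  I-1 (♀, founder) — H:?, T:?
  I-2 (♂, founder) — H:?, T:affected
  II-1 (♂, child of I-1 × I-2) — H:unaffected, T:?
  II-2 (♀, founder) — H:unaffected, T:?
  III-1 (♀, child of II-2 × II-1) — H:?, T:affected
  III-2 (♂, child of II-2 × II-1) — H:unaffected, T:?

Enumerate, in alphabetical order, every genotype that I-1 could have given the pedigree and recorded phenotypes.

I-1 ∈ {Hh TT, Hh Tt, Hh tt, hh TT, hh Tt, hh tt}

H/I-1 ? ·: hh|Hh
H/I-2 ? ·: hh|Hh
H/II-1 un I-1×I-2: hh
H/II-2 un ·: hh
H/III-1 ? II-2×II-1: hh
H/III-2 un II-2×II-1: hh
⇒ H over [I-1,I-2,II-1,II-2,III-1,III-2]: 4 consistent
T/I-1 ? ·: tt|Tt|TT
T/I-2 aff ·: Tt|TT
T/II-1 ? I-1×I-2: tt|Tt|TT
T/II-2 ? ·: tt|Tt|TT
T/III-1 aff II-2×II-1: Tt|TT
T/III-2 ? II-2×II-1: tt|Tt|TT
⇒ T over [I-1,I-2,II-1,II-2,III-1,III-2]: 90 consistent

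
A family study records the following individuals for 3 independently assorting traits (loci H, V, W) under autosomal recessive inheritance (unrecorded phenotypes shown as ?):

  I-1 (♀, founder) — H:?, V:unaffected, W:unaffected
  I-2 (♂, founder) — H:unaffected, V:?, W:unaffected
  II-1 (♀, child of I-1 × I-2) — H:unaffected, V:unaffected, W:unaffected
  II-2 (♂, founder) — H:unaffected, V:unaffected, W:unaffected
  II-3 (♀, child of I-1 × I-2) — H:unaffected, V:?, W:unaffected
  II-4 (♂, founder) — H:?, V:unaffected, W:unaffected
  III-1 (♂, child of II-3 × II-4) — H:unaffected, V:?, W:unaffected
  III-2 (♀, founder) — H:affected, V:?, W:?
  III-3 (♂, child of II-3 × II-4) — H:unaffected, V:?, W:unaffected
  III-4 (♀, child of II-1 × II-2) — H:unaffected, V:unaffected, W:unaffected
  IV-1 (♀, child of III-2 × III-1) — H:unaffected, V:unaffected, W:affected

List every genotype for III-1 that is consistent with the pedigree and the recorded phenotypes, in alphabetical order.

III-1 ∈ {HH VV Ww, HH Vv Ww, HH vv Ww, Hh VV Ww, Hh Vv Ww, Hh vv Ww}

H/I-1 ? ·: HH|Hh|hh
H/I-2 un ·: HH|Hh
H/II-1 un I-1×I-2: HH|Hh
H/II-2 un ·: HH|Hh
H/II-3 un I-1×I-2: HH|Hh
H/II-4 ? ·: HH|Hh|hh
H/III-1 un II-3×II-4: HH|Hh
H/III-2 aff ·: hh
H/III-3 un II-3×II-4: HH|Hh
H/III-4 un II-1×II-2: HH|Hh
H/IV-1 un III-2×III-1: Hh
⇒ H over [I-1,I-2,II-1,II-2,II-3,II-4,III-1,III-2,III-3,III-4,IV-1]: 405 consistent
V/I-1 un ·: VV|Vv
V/I-2 ? ·: VV|Vv|vv
V/II-1 un I-1×I-2: VV|Vv
V/II-2 un ·: VV|Vv
V/II-3 ? I-1×I-2: VV|Vv|vv
V/II-4 un ·: VV|Vv
V/III-1 ? II-3×II-4: VV|Vv|vv
V/III-2 ? ·: VV|Vv|vv
V/III-3 ? II-3×II-4: VV|Vv|vv
V/III-4 un II-1×II-2: VV|Vv
V/IV-1 un III-2×III-1: VV|Vv
⇒ V over [I-1,I-2,II-1,II-2,II-3,II-4,III-1,III-2,III-3,III-4,IV-1]: 2216 consistent
W/I-1 un ·: WW|Ww
W/I-2 un ·: WW|Ww
W/II-1 un I-1×I-2: WW|Ww
W/II-2 un ·: WW|Ww
W/II-3 un I-1×I-2: WW|Ww
W/II-4 un ·: WW|Ww
W/III-1 un II-3×II-4: Ww
W/III-2 ? ·: Ww|ww
W/III-3 un II-3×II-4: WW|Ww
W/III-4 un II-1×II-2: WW|Ww
W/IV-1 aff III-2×III-1: ww
⇒ W over [I-1,I-2,II-1,II-2,II-3,II-4,III-1,III-2,III-3,III-4,IV-1]: 264 consistent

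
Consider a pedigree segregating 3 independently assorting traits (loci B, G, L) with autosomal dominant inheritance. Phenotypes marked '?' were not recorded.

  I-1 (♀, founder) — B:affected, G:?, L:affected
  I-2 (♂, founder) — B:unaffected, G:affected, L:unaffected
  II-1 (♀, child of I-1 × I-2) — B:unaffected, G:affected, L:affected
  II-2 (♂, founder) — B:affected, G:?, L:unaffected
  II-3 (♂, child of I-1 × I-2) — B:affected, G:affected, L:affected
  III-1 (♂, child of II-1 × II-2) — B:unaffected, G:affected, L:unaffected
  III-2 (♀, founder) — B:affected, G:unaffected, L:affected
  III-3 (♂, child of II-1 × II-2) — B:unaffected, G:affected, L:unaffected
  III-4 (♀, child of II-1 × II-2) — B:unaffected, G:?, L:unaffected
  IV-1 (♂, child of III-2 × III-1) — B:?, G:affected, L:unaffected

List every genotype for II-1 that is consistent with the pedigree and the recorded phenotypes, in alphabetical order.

B/I-1 aff ·: Bb
B/I-2 un ·: bb
B/II-1 un I-1×I-2: bb
B/II-2 aff ·: Bb
B/II-3 aff I-1×I-2: Bb
B/III-1 un II-1×II-2: bb
B/III-2 aff ·: Bb|BB
B/III-3 un II-1×II-2: bb
B/III-4 un II-1×II-2: bb
B/IV-1 ? III-2×III-1: bb|Bb
⇒ B over [I-1,I-2,II-1,II-2,II-3,III-1,III-2,III-3,III-4,IV-1]: 3 consistent
G/I-1 ? ·: gg|Gg|GG
G/I-2 aff ·: Gg|GG
G/II-1 aff I-1×I-2: Gg|GG
G/II-2 ? ·: gg|Gg|GG
G/II-3 aff I-1×I-2: Gg|GG
G/III-1 aff II-1×II-2: Gg|GG
G/III-2 un ·: gg
G/III-3 aff II-1×II-2: Gg|GG
G/III-4 ? II-1×II-2: gg|Gg|GG
G/IV-1 aff III-2×III-1: Gg
⇒ G over [I-1,I-2,II-1,II-2,II-3,III-1,III-2,III-3,III-4,IV-1]: 246 consistent
L/I-1 aff ·: Ll|LL
L/I-2 un ·: ll
L/II-1 aff I-1×I-2: Ll
L/II-2 un ·: ll
L/II-3 aff I-1×I-2: Ll
L/III-1 un II-1×II-2: ll
L/III-2 aff ·: Ll
L/III-3 un II-1×II-2: ll
L/III-4 un II-1×II-2: ll
L/IV-1 un III-2×III-1: ll
⇒ L over [I-1,I-2,II-1,II-2,II-3,III-1,III-2,III-3,III-4,IV-1]: 2 consistent

II-1 ∈ {bb GG Ll, bb Gg Ll}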